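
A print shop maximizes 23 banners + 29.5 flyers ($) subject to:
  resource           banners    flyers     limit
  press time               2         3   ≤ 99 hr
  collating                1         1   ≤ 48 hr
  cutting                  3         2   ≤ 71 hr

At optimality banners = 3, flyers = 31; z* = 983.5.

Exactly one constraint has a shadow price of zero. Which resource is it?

collating

press time: 99/99 (binding)
collating: 34/48 (slack 14)
cutting: 71/71 (binding)
By complementary slackness, a constraint with positive slack has shadow price 0 → collating.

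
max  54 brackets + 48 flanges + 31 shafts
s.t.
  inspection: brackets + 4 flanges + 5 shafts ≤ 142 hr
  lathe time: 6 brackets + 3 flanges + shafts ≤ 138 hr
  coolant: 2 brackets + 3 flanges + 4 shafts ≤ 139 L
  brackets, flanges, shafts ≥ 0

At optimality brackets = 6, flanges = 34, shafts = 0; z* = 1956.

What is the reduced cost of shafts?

-7

At the optimum: inspection uses 142 of 142 (binding); lathe time uses 138 of 138 (binding); coolant uses 114 of 139 (slack = 25).
Since coolant is not tight, its dual is 0.
Dual feasibility on the basic columns requires 1·y_inspection + 6·y_lathe time = 54, 4·y_inspection + 3·y_lathe time = 48.
Solving: y_inspection = 6, y_lathe time = 8.
Reduced cost of shafts: c₃ − yᵀa₃ = 31 − (6·5 + 8·1) = 31 − 38 = -7.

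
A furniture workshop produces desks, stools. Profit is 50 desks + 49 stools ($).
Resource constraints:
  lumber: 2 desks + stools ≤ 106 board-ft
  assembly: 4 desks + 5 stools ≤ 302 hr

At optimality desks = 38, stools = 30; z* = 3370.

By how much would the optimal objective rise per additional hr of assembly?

8

Both lumber and assembly are binding at x*.
Dual feasibility on the basic columns requires 2·y_lumber + 4·y_assembly = 50, 1·y_lumber + 5·y_assembly = 49.
→ y_lumber = 9 and y_assembly = 8.
Shadow price of assembly = 8.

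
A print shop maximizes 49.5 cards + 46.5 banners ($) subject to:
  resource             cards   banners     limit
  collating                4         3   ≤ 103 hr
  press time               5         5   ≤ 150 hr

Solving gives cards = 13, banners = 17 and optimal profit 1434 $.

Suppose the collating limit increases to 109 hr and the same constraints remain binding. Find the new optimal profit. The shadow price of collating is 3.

Δb = 6, so new z* = 1434 + (3)·(6) = 1434 + 18 = 1452.

1452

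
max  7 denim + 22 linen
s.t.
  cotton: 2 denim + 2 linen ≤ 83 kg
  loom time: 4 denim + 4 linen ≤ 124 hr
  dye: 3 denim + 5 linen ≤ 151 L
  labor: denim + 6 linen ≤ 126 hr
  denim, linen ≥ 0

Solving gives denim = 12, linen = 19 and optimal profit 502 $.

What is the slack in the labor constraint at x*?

labor used = 1·12 + 6·19 = 126; slack = 126 − 126 = 0.

0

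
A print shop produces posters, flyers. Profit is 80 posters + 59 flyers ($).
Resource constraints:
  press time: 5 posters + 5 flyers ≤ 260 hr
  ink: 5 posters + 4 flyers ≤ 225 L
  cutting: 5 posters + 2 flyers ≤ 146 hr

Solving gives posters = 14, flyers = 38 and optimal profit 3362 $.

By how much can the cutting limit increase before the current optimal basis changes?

9

Binding constraints: press time, cutting. The basis is B = [[5,5],[5,2]] with det -15.
Per unit increase in cutting, x* moves by d = (0.3333, -0.3333).
The basis stays optimal until ink becomes binding; allowable increase = 9 hr.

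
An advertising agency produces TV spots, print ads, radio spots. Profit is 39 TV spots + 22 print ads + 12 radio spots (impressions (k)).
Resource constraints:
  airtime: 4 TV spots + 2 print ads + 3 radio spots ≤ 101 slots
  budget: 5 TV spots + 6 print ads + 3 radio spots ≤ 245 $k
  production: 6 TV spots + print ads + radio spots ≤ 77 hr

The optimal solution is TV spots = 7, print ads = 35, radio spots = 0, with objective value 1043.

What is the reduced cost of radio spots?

At the optimum: airtime uses 98 of 101 (slack = 3); budget uses 245 of 245 (binding); production uses 77 of 77 (binding).
Since airtime is not tight, its dual is 0.
The binding rows give the dual system: 5·y_budget + 6·y_production = 39 and 6·y_budget + 1·y_production = 22.
→ y_budget = 3 and y_production = 4.
Reduced cost of radio spots: c₃ − yᵀa₃ = 12 − (3·3 + 4·1) = 12 − 13 = -1.

-1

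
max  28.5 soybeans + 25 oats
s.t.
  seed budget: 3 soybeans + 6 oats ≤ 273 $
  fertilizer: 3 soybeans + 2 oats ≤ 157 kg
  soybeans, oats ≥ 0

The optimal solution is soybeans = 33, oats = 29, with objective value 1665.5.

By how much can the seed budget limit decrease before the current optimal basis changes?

Binding constraints: seed budget, fertilizer. The basis is B = [[3,6],[3,2]] with det -12.
Per unit decrease in seed budget, x* moves by d = (0.1667, -0.25).
The basis stays optimal until oats reaches 0; allowable decrease = 116 $.

116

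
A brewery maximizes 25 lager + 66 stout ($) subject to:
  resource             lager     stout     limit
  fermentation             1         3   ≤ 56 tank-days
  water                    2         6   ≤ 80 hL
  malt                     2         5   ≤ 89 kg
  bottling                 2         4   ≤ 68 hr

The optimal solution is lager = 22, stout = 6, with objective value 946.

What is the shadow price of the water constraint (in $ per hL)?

8

Binding: water and bottling. Non-binding: fermentation (16 unused), malt (15 unused).
By complementary slackness, y = 0 for the non-binding constraints.
From A_Bᵀ y = c: 2·y_water + 2·y_bottling = 25; 6·y_water + 4·y_bottling = 66.
Solving: y_water = 8, y_bottling = 4.5.
Shadow price of water = 8.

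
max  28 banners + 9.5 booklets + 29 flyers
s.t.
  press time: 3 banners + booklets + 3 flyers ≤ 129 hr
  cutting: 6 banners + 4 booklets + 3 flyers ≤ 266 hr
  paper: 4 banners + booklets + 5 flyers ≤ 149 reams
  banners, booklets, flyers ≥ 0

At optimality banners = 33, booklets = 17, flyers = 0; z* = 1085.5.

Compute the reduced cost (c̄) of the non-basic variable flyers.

Binding: cutting and paper. Non-binding: press time (13 unused).
Since press time is not tight, its dual is 0.
The binding rows give the dual system: 6·y_cutting + 4·y_paper = 28 and 4·y_cutting + 1·y_paper = 9.5.
Solving: y_cutting = 1, y_paper = 5.5.
Reduced cost of flyers: c₃ − yᵀa₃ = 29 − (1·3 + 5.5·5) = 29 − 30.5 = -1.5.

-1.5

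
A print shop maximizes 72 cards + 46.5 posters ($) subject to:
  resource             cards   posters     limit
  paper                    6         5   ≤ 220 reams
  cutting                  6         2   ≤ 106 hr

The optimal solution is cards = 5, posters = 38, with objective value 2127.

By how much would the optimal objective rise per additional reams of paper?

At the optimum: paper uses 220 of 220 (binding); cutting uses 106 of 106 (binding).
The binding rows give the dual system: 6·y_paper + 6·y_cutting = 72 and 5·y_paper + 2·y_cutting = 46.5.
This yields shadow prices y_paper = 7.5, y_cutting = 4.5.
Shadow price of paper = 7.5.

7.5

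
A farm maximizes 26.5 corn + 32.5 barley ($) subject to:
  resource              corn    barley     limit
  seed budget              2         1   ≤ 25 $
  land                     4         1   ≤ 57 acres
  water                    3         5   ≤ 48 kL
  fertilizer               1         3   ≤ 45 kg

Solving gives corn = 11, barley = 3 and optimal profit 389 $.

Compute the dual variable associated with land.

0

Binding: seed budget and water. Non-binding: land (10 unused), fertilizer (25 unused).
Since land, fertilizer are not tight, their duals are 0.
From A_Bᵀ y = c: 2·y_seed budget + 3·y_water = 26.5; 1·y_seed budget + 5·y_water = 32.5.
This yields shadow prices y_seed budget = 5, y_water = 5.5.
Shadow price of land = 0.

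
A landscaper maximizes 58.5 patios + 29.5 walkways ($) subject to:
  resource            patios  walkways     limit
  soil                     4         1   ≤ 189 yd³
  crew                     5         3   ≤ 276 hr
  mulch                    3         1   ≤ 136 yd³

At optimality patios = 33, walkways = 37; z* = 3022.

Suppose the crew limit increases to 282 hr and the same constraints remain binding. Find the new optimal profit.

3067

At the optimum: soil uses 169 of 189 (slack = 20); crew uses 276 of 276 (binding); mulch uses 136 of 136 (binding).
Since soil is not tight, its dual is 0.
The binding rows give the dual system: 5·y_crew + 3·y_mulch = 58.5 and 3·y_crew + 1·y_mulch = 29.5.
This yields shadow prices y_crew = 7.5, y_mulch = 7.
Δz = y_crew·Δb = 7.5 × (6) = 45, so new z* = 3022 + 45 = 3067.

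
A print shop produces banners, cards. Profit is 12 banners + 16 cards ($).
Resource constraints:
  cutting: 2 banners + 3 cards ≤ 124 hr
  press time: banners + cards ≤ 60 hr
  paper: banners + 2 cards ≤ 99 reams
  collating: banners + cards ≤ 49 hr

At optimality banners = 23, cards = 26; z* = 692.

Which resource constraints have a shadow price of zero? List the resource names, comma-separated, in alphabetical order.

cutting: 124/124 (binding)
press time: 49/60 (slack 11)
paper: 75/99 (slack 24)
collating: 49/49 (binding)
By complementary slackness, a constraint with positive slack has shadow price 0 → paper, press time.

paper, press time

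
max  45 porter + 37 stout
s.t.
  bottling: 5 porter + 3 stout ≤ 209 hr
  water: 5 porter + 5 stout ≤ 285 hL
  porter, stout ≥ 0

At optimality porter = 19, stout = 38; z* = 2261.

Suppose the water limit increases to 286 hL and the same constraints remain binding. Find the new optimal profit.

2266

Check each constraint at x*: bottling 209/209 (tight); water 285/285 (tight).
The binding rows give the dual system: 5·y_bottling + 5·y_water = 45 and 3·y_bottling + 5·y_water = 37.
This yields shadow prices y_bottling = 4, y_water = 5.
Δz = y_water·Δb = 5 × (1) = 5, so new z* = 2261 + 5 = 2266.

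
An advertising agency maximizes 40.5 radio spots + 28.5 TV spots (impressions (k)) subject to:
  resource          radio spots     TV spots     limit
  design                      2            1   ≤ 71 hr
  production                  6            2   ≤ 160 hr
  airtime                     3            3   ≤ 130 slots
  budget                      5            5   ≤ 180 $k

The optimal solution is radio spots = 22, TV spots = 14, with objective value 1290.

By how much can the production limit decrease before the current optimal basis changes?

88

Binding constraints: production, budget. The basis is B = [[6,2],[5,5]] with det 20.
Per unit decrease in production, x* moves by d = (-0.25, 0.25).
The basis stays optimal until radio spots reaches 0; allowable decrease = 88 hr.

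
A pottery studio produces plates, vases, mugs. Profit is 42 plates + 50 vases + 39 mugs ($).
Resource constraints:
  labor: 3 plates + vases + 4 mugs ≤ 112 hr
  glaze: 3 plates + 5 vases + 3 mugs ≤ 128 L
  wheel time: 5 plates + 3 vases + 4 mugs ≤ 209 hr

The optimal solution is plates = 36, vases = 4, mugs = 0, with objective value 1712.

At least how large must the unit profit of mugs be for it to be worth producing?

47

Binding: labor and glaze. Non-binding: wheel time (17 unused).
Since wheel time is not tight, its dual is 0.
From A_Bᵀ y = c: 3·y_labor + 3·y_glaze = 42; 1·y_labor + 5·y_glaze = 50.
Solving: y_labor = 5, y_glaze = 9.
mugs enters the basis when its profit ≥ yᵀa₃ = 5·4 + 9·3 = 47.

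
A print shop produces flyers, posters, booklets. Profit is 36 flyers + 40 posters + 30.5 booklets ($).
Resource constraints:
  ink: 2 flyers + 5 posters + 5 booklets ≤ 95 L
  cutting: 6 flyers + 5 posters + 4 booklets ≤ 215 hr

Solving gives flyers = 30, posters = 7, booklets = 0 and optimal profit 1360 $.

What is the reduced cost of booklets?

Check each constraint at x*: ink 95/95 (tight); cutting 215/215 (tight).
From A_Bᵀ y = c: 2·y_ink + 6·y_cutting = 36; 5·y_ink + 5·y_cutting = 40.
Solving: y_ink = 3, y_cutting = 5.
Reduced cost of booklets: c₃ − yᵀa₃ = 30.5 − (3·5 + 5·4) = 30.5 − 35 = -4.5.

-4.5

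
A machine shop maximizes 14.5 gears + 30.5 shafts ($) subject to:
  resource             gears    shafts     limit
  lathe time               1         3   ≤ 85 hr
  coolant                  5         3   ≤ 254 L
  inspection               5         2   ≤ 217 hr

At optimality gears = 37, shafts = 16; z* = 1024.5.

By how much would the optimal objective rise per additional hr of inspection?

Check each constraint at x*: lathe time 85/85 (tight); coolant 233/254 (slack 21); inspection 217/217 (tight).
Since coolant is not tight, its dual is 0.
Dual feasibility on the basic columns requires 1·y_lathe time + 5·y_inspection = 14.5, 3·y_lathe time + 2·y_inspection = 30.5.
This yields shadow prices y_lathe time = 9.5, y_inspection = 1.
Shadow price of inspection = 1.

1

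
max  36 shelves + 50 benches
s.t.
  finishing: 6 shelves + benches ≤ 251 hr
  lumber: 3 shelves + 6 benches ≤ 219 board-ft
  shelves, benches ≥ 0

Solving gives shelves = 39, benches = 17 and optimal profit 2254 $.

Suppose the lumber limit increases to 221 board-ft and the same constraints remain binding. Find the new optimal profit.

At the optimum: finishing uses 251 of 251 (binding); lumber uses 219 of 219 (binding).
Dual feasibility on the basic columns requires 6·y_finishing + 3·y_lumber = 36, 1·y_finishing + 6·y_lumber = 50.
Solving: y_finishing = 2, y_lumber = 8.
Δz = y_lumber·Δb = 8 × (2) = 16, so new z* = 2254 + 16 = 2270.

2270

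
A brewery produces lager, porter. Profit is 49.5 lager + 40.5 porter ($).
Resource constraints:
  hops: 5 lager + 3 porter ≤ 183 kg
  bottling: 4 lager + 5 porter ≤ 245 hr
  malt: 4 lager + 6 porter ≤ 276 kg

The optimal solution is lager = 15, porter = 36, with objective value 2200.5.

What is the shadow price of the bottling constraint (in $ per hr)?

Binding: hops and malt. Non-binding: bottling (5 unused).
By complementary slackness, y = 0 for the non-binding constraint.
The binding rows give the dual system: 5·y_hops + 4·y_malt = 49.5 and 3·y_hops + 6·y_malt = 40.5.
→ y_hops = 7.5 and y_malt = 3.
Shadow price of bottling = 0.

0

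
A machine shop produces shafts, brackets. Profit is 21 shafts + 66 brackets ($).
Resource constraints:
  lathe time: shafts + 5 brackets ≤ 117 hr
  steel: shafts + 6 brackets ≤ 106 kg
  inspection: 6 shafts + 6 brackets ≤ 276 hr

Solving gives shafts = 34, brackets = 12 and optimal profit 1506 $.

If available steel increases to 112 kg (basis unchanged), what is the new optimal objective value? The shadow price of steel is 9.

1560

Δb = 6, so new z* = 1506 + (9)·(6) = 1506 + 54 = 1560.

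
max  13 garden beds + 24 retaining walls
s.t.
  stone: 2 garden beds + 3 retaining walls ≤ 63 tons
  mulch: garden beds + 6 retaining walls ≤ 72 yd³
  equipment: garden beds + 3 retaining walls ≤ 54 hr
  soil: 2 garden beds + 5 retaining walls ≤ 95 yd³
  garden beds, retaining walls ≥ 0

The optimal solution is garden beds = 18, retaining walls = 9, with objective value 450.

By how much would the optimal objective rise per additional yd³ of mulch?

1

Binding: stone and mulch. Non-binding: equipment (9 unused), soil (14 unused).
By complementary slackness, y = 0 for the non-binding constraints.
From A_Bᵀ y = c: 2·y_stone + 1·y_mulch = 13; 3·y_stone + 6·y_mulch = 24.
→ y_stone = 6 and y_mulch = 1.
Shadow price of mulch = 1.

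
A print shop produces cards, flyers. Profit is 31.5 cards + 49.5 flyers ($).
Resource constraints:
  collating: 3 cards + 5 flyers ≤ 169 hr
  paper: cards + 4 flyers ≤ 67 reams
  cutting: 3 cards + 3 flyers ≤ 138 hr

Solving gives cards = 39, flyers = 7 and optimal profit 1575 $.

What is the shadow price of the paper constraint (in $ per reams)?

At the optimum: collating uses 152 of 169 (slack = 17); paper uses 67 of 67 (binding); cutting uses 138 of 138 (binding).
By complementary slackness, y = 0 for the non-binding constraint.
From A_Bᵀ y = c: 1·y_paper + 3·y_cutting = 31.5; 4·y_paper + 3·y_cutting = 49.5.
→ y_paper = 6 and y_cutting = 8.5.
Shadow price of paper = 6.

6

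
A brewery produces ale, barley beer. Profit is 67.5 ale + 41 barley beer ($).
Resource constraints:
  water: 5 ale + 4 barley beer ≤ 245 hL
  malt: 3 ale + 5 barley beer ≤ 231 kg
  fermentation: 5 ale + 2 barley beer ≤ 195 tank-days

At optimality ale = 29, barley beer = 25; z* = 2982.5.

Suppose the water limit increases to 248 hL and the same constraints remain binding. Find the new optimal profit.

3003.5

Check each constraint at x*: water 245/245 (tight); malt 212/231 (slack 19); fermentation 195/195 (tight).
By complementary slackness, y = 0 for the non-binding constraint.
From A_Bᵀ y = c: 5·y_water + 5·y_fermentation = 67.5; 4·y_water + 2·y_fermentation = 41.
→ y_water = 7 and y_fermentation = 6.5.
Δz = y_water·Δb = 7 × (3) = 21, so new z* = 2982.5 + 21 = 3003.5.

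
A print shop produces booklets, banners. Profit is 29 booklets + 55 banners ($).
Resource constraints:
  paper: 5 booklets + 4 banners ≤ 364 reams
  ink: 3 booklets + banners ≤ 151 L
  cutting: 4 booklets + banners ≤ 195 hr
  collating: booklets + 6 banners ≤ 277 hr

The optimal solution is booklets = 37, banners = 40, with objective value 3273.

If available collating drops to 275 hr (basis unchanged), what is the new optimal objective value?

Binding: ink and collating. Non-binding: paper (19 unused), cutting (7 unused).
Since paper, cutting are not tight, their duals are 0.
From A_Bᵀ y = c: 3·y_ink + 1·y_collating = 29; 1·y_ink + 6·y_collating = 55.
→ y_ink = 7 and y_collating = 8.
Δz = y_collating·Δb = 8 × (-2) = -16, so new z* = 3273 − 16 = 3257.

3257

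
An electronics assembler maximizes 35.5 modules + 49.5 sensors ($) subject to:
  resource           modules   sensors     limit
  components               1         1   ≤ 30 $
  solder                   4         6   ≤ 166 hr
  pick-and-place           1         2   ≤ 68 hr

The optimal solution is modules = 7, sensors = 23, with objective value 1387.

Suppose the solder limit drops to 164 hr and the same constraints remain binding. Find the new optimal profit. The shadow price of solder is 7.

1373

Δb = -2, so new z* = 1387 + (7)·(-2) = 1387 − 14 = 1373.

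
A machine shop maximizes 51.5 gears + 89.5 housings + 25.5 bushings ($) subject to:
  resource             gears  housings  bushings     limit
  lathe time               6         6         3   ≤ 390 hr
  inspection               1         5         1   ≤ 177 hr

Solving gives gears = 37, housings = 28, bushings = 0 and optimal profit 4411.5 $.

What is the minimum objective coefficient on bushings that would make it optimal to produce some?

30.5

At the optimum: lathe time uses 390 of 390 (binding); inspection uses 177 of 177 (binding).
From A_Bᵀ y = c: 6·y_lathe time + 1·y_inspection = 51.5; 6·y_lathe time + 5·y_inspection = 89.5.
Solving: y_lathe time = 7, y_inspection = 9.5.
bushings enters the basis when its profit ≥ yᵀa₃ = 7·3 + 9.5·1 = 30.5.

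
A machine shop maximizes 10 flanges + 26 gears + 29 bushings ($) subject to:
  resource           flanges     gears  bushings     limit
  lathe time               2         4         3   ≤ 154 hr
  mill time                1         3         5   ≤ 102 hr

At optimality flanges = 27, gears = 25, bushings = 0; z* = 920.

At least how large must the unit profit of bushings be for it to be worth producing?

Check each constraint at x*: lathe time 154/154 (tight); mill time 102/102 (tight).
From A_Bᵀ y = c: 2·y_lathe time + 1·y_mill time = 10; 4·y_lathe time + 3·y_mill time = 26.
→ y_lathe time = 2 and y_mill time = 6.
bushings enters the basis when its profit ≥ yᵀa₃ = 2·3 + 6·5 = 36.

36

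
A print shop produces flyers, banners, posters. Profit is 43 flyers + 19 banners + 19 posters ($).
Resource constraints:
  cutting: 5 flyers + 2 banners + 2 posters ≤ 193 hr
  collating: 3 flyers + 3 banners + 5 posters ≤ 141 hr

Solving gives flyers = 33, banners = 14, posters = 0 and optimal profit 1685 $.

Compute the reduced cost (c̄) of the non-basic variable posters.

-2

Both cutting and collating are binding at x*.
The binding rows give the dual system: 5·y_cutting + 3·y_collating = 43 and 2·y_cutting + 3·y_collating = 19.
This yields shadow prices y_cutting = 8, y_collating = 1.
Reduced cost of posters: c₃ − yᵀa₃ = 19 − (8·2 + 1·5) = 19 − 21 = -2.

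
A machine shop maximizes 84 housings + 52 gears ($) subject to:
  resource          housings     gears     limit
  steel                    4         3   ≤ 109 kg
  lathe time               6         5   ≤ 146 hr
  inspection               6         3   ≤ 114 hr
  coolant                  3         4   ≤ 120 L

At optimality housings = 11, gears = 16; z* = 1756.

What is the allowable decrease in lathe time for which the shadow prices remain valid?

Binding constraints: lathe time, inspection. The basis is B = [[6,5],[6,3]] with det -12.
Per unit decrease in lathe time, x* moves by d = (0.25, -0.5).
The basis stays optimal until gears reaches 0; allowable decrease = 32 hr.

32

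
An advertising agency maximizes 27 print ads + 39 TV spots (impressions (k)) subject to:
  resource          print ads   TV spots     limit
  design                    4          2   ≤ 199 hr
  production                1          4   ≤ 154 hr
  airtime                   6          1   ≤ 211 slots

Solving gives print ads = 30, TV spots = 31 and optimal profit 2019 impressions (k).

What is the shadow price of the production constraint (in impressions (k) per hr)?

Check each constraint at x*: design 182/199 (slack 17); production 154/154 (tight); airtime 211/211 (tight).
By complementary slackness, y = 0 for the non-binding constraint.
Dual feasibility on the basic columns requires 1·y_production + 6·y_airtime = 27, 4·y_production + 1·y_airtime = 39.
Solving: y_production = 9, y_airtime = 3.
Shadow price of production = 9.

9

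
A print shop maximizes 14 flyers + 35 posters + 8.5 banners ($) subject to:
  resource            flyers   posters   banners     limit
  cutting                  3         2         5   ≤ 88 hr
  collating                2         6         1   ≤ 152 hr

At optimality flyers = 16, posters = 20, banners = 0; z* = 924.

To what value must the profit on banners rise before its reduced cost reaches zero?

10.5

At the optimum: cutting uses 88 of 88 (binding); collating uses 152 of 152 (binding).
Dual feasibility on the basic columns requires 3·y_cutting + 2·y_collating = 14, 2·y_cutting + 6·y_collating = 35.
This yields shadow prices y_cutting = 1, y_collating = 5.5.
banners enters the basis when its profit ≥ yᵀa₃ = 1·5 + 5.5·1 = 10.5.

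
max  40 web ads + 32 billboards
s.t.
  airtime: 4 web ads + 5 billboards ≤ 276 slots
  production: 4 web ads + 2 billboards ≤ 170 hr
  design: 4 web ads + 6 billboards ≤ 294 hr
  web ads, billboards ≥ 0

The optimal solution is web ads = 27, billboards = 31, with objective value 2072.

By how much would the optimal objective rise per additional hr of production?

7

At the optimum: airtime uses 263 of 276 (slack = 13); production uses 170 of 170 (binding); design uses 294 of 294 (binding).
Slack constraints have shadow price 0 (complementary slackness).
From A_Bᵀ y = c: 4·y_production + 4·y_design = 40; 2·y_production + 6·y_design = 32.
Solving: y_production = 7, y_design = 3.
Shadow price of production = 7.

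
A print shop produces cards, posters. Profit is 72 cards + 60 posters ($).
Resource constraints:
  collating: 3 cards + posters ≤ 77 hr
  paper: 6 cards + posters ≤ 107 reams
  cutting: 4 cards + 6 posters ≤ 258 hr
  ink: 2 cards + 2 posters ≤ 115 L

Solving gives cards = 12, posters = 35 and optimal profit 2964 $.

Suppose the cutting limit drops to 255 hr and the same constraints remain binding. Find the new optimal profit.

2937

At the optimum: collating uses 71 of 77 (slack = 6); paper uses 107 of 107 (binding); cutting uses 258 of 258 (binding); ink uses 94 of 115 (slack = 21).
Slack constraints have shadow price 0 (complementary slackness).
From A_Bᵀ y = c: 6·y_paper + 4·y_cutting = 72; 1·y_paper + 6·y_cutting = 60.
→ y_paper = 6 and y_cutting = 9.
Δz = y_cutting·Δb = 9 × (-3) = -27, so new z* = 2964 − 27 = 2937.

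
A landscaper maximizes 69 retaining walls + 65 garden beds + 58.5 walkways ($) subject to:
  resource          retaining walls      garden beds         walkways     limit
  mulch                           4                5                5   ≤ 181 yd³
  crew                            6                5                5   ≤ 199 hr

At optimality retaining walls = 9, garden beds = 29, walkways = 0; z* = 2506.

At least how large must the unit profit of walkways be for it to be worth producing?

65

Both mulch and crew are binding at x*.
The binding rows give the dual system: 4·y_mulch + 6·y_crew = 69 and 5·y_mulch + 5·y_crew = 65.
Solving: y_mulch = 4.5, y_crew = 8.5.
walkways enters the basis when its profit ≥ yᵀa₃ = 4.5·5 + 8.5·5 = 65.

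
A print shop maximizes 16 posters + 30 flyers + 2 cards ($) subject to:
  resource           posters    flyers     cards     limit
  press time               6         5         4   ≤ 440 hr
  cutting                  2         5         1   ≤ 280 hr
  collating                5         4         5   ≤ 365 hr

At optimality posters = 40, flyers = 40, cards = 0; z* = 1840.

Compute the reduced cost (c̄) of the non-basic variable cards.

-7

Check each constraint at x*: press time 440/440 (tight); cutting 280/280 (tight); collating 360/365 (slack 5).
By complementary slackness, y = 0 for the non-binding constraint.
From A_Bᵀ y = c: 6·y_press time + 2·y_cutting = 16; 5·y_press time + 5·y_cutting = 30.
This yields shadow prices y_press time = 1, y_cutting = 5.
Reduced cost of cards: c₃ − yᵀa₃ = 2 − (1·4 + 5·1) = 2 − 9 = -7.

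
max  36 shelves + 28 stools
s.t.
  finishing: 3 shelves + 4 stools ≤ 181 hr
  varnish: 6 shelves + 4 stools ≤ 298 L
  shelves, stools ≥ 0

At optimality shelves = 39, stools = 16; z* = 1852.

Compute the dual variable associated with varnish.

At the optimum: finishing uses 181 of 181 (binding); varnish uses 298 of 298 (binding).
The binding rows give the dual system: 3·y_finishing + 6·y_varnish = 36 and 4·y_finishing + 4·y_varnish = 28.
Solving: y_finishing = 2, y_varnish = 5.
Shadow price of varnish = 5.

5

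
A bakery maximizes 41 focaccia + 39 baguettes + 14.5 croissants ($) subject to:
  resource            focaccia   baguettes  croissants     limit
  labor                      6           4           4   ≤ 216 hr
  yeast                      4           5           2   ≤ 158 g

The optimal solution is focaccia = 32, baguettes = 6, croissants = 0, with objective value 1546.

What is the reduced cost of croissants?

Both labor and yeast are binding at x*.
The binding rows give the dual system: 6·y_labor + 4·y_yeast = 41 and 4·y_labor + 5·y_yeast = 39.
This yields shadow prices y_labor = 3.5, y_yeast = 5.
Reduced cost of croissants: c₃ − yᵀa₃ = 14.5 − (3.5·4 + 5·2) = 14.5 − 24 = -9.5.

-9.5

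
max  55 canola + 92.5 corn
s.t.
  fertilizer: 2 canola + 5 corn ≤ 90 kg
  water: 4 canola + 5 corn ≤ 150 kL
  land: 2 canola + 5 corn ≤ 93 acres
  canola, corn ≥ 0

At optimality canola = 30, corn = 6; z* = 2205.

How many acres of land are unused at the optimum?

3

land used = 2·30 + 5·6 = 90; slack = 93 − 90 = 3.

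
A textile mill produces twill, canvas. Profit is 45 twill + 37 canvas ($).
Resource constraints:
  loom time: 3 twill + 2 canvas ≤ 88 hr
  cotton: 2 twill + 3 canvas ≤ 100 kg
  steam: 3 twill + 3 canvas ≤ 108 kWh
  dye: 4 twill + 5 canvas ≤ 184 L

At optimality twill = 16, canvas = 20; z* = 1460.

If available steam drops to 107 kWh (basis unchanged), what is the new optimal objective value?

1453

At the optimum: loom time uses 88 of 88 (binding); cotton uses 92 of 100 (slack = 8); steam uses 108 of 108 (binding); dye uses 164 of 184 (slack = 20).
Since cotton, dye are not tight, their duals are 0.
Dual feasibility on the basic columns requires 3·y_loom time + 3·y_steam = 45, 2·y_loom time + 3·y_steam = 37.
Solving: y_loom time = 8, y_steam = 7.
Δz = y_steam·Δb = 7 × (-1) = -7, so new z* = 1460 − 7 = 1453.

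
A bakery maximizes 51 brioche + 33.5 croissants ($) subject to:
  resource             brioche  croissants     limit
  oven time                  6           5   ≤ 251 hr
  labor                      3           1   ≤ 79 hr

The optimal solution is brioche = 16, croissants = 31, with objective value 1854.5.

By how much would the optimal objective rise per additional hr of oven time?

5.5

At the optimum: oven time uses 251 of 251 (binding); labor uses 79 of 79 (binding).
The binding rows give the dual system: 6·y_oven time + 3·y_labor = 51 and 5·y_oven time + 1·y_labor = 33.5.
Solving: y_oven time = 5.5, y_labor = 6.
Shadow price of oven time = 5.5.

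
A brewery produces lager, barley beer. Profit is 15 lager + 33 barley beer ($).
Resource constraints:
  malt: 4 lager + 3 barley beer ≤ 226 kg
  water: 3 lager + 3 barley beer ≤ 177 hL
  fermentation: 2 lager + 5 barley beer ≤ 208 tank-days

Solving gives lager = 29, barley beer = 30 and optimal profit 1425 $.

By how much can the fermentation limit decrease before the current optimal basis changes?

60

Binding constraints: water, fermentation. The basis is B = [[3,3],[2,5]] with det 9.
Per unit decrease in fermentation, x* moves by d = (0.3333, -0.3333).
The basis stays optimal until malt becomes binding; allowable decrease = 60 tank-days.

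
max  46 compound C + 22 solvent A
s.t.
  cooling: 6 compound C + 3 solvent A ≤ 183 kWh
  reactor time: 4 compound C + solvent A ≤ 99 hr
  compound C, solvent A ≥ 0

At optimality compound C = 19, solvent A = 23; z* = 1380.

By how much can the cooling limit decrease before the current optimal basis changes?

34.5

Binding constraints: cooling, reactor time. The basis is B = [[6,3],[4,1]] with det -6.
Per unit decrease in cooling, x* moves by d = (0.1667, -0.6667).
The basis stays optimal until solvent A reaches 0; allowable decrease = 34.5 kWh.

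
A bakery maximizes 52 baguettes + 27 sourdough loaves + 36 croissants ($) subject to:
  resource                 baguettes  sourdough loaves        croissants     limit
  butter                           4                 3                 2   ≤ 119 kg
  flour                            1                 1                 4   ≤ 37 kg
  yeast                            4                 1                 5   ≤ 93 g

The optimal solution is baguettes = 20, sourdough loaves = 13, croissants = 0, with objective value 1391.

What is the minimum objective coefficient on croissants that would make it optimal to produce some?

At the optimum: butter uses 119 of 119 (binding); flour uses 33 of 37 (slack = 4); yeast uses 93 of 93 (binding).
By complementary slackness, y = 0 for the non-binding constraint.
The binding rows give the dual system: 4·y_butter + 4·y_yeast = 52 and 3·y_butter + 1·y_yeast = 27.
This yields shadow prices y_butter = 7, y_yeast = 6.
croissants enters the basis when its profit ≥ yᵀa₃ = 7·2 + 6·5 = 44.

44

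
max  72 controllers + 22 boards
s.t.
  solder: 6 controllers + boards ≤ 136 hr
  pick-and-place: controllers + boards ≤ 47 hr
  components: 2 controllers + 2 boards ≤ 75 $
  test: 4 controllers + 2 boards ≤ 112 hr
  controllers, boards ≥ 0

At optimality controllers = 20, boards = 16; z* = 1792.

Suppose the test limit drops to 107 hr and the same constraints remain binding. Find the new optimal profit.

1754.5

At the optimum: solder uses 136 of 136 (binding); pick-and-place uses 36 of 47 (slack = 11); components uses 72 of 75 (slack = 3); test uses 112 of 112 (binding).
Since pick-and-place, components are not tight, their duals are 0.
From A_Bᵀ y = c: 6·y_solder + 4·y_test = 72; 1·y_solder + 2·y_test = 22.
→ y_solder = 7 and y_test = 7.5.
Δz = y_test·Δb = 7.5 × (-5) = -37.5, so new z* = 1792 − 37.5 = 1754.5.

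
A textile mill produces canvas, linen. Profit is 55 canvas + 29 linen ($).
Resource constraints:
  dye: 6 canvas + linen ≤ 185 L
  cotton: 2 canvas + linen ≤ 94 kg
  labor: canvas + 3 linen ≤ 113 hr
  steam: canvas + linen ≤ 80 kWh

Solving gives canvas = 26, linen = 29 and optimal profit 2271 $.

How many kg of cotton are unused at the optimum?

cotton used = 2·26 + 1·29 = 81; slack = 94 − 81 = 13.

13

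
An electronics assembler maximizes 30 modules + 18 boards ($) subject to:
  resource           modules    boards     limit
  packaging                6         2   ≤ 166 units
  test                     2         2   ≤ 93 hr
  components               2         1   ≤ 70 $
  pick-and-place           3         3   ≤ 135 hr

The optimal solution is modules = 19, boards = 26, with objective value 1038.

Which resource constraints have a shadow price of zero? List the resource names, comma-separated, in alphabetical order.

components, test

packaging: 166/166 (binding)
test: 90/93 (slack 3)
components: 64/70 (slack 6)
pick-and-place: 135/135 (binding)
By complementary slackness, a constraint with positive slack has shadow price 0 → components, test.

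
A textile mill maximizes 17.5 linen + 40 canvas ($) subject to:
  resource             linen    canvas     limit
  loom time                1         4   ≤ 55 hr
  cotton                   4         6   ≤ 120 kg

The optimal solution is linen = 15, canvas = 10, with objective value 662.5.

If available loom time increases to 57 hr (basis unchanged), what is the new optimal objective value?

At the optimum: loom time uses 55 of 55 (binding); cotton uses 120 of 120 (binding).
From A_Bᵀ y = c: 1·y_loom time + 4·y_cotton = 17.5; 4·y_loom time + 6·y_cotton = 40.
This yields shadow prices y_loom time = 5.5, y_cotton = 3.
Δz = y_loom time·Δb = 5.5 × (2) = 11, so new z* = 662.5 + 11 = 673.5.

673.5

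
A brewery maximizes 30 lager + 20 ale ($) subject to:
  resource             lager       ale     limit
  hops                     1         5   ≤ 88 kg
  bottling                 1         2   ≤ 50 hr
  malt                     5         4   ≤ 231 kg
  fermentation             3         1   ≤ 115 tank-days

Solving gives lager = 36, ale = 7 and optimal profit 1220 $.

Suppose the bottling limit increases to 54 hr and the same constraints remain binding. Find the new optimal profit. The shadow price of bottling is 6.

Δb = 4, so new z* = 1220 + (6)·(4) = 1220 + 24 = 1244.

1244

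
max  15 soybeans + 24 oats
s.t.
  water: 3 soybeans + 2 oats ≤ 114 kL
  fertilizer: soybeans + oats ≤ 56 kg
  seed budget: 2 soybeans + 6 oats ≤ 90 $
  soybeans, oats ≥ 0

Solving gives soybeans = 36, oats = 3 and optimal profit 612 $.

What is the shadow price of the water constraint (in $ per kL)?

3

At the optimum: water uses 114 of 114 (binding); fertilizer uses 39 of 56 (slack = 17); seed budget uses 90 of 90 (binding).
By complementary slackness, y = 0 for the non-binding constraint.
Dual feasibility on the basic columns requires 3·y_water + 2·y_seed budget = 15, 2·y_water + 6·y_seed budget = 24.
→ y_water = 3 and y_seed budget = 3.
Shadow price of water = 3.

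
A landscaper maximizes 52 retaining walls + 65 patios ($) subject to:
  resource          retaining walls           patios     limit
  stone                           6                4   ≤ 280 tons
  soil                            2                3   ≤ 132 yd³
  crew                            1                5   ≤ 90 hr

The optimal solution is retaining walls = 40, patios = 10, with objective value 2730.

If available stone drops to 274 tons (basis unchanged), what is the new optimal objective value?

2685

Check each constraint at x*: stone 280/280 (tight); soil 110/132 (slack 22); crew 90/90 (tight).
Since soil is not tight, its dual is 0.
The binding rows give the dual system: 6·y_stone + 1·y_crew = 52 and 4·y_stone + 5·y_crew = 65.
This yields shadow prices y_stone = 7.5, y_crew = 7.
Δz = y_stone·Δb = 7.5 × (-6) = -45, so new z* = 2730 − 45 = 2685.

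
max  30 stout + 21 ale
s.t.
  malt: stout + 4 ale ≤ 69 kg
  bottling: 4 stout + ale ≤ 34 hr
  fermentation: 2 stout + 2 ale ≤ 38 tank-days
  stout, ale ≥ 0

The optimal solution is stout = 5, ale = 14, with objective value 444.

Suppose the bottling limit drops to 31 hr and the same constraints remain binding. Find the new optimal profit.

Binding: bottling and fermentation. Non-binding: malt (8 unused).
Since malt is not tight, its dual is 0.
Dual feasibility on the basic columns requires 4·y_bottling + 2·y_fermentation = 30, 1·y_bottling + 2·y_fermentation = 21.
Solving: y_bottling = 3, y_fermentation = 9.
Δz = y_bottling·Δb = 3 × (-3) = -9, so new z* = 444 − 9 = 435.

435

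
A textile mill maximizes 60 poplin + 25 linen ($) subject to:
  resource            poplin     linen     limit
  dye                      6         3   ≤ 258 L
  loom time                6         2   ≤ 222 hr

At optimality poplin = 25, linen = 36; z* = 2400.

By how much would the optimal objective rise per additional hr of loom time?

Both dye and loom time are binding at x*.
The binding rows give the dual system: 6·y_dye + 6·y_loom time = 60 and 3·y_dye + 2·y_loom time = 25.
→ y_dye = 5 and y_loom time = 5.
Shadow price of loom time = 5.

5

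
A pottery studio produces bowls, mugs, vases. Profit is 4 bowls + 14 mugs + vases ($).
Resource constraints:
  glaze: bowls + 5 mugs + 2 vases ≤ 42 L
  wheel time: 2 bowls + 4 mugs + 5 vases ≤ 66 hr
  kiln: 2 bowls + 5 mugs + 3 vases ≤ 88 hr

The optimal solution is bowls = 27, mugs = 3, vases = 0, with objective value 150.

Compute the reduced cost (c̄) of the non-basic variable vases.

-8

At the optimum: glaze uses 42 of 42 (binding); wheel time uses 66 of 66 (binding); kiln uses 69 of 88 (slack = 19).
Since kiln is not tight, its dual is 0.
The binding rows give the dual system: 1·y_glaze + 2·y_wheel time = 4 and 5·y_glaze + 4·y_wheel time = 14.
→ y_glaze = 2 and y_wheel time = 1.
Reduced cost of vases: c₃ − yᵀa₃ = 1 − (2·2 + 1·5) = 1 − 9 = -8.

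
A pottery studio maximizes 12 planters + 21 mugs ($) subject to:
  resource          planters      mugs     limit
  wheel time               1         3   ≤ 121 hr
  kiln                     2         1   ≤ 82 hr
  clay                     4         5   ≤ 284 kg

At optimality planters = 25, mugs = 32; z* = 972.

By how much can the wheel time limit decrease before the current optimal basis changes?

Binding constraints: wheel time, kiln. The basis is B = [[1,3],[2,1]] with det -5.
Per unit decrease in wheel time, x* moves by d = (0.2, -0.4).
The basis stays optimal until mugs reaches 0; allowable decrease = 80 hr.

80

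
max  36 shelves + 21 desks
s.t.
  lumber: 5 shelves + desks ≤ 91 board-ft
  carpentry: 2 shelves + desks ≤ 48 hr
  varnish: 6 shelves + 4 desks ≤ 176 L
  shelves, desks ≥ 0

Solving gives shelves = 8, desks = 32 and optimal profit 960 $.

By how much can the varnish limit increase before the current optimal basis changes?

16

Binding constraints: carpentry, varnish. The basis is B = [[2,1],[6,4]] with det 2.
Per unit increase in varnish, x* moves by d = (-0.5, 1).
The basis stays optimal until shelves reaches 0; allowable increase = 16 L.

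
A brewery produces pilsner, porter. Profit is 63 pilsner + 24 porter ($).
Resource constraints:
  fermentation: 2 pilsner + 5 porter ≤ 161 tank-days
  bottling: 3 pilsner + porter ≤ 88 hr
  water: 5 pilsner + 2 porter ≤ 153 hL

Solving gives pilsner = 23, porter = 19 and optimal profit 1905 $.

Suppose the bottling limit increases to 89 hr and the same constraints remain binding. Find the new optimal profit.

1911

Binding: bottling and water. Non-binding: fermentation (20 unused).
Slack constraints have shadow price 0 (complementary slackness).
The binding rows give the dual system: 3·y_bottling + 5·y_water = 63 and 1·y_bottling + 2·y_water = 24.
Solving: y_bottling = 6, y_water = 9.
Δz = y_bottling·Δb = 6 × (1) = 6, so new z* = 1905 + 6 = 1911.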